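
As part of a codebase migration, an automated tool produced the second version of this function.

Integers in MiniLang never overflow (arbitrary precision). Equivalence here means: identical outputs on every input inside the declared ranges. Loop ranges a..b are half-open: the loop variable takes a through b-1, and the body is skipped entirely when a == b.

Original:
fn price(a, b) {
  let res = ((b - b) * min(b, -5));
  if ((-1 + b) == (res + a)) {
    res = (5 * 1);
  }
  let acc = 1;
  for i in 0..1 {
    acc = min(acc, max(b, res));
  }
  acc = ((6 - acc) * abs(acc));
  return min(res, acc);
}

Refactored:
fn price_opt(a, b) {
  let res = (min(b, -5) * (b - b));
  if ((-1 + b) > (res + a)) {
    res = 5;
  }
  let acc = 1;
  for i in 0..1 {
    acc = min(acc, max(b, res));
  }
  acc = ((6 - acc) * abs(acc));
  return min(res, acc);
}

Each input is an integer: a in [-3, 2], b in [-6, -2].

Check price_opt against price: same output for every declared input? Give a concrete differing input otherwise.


At a=-3, b=-2: price gives 5, price_opt gives 0.
verdict: not equivalent; witness: a=-3, b=-2


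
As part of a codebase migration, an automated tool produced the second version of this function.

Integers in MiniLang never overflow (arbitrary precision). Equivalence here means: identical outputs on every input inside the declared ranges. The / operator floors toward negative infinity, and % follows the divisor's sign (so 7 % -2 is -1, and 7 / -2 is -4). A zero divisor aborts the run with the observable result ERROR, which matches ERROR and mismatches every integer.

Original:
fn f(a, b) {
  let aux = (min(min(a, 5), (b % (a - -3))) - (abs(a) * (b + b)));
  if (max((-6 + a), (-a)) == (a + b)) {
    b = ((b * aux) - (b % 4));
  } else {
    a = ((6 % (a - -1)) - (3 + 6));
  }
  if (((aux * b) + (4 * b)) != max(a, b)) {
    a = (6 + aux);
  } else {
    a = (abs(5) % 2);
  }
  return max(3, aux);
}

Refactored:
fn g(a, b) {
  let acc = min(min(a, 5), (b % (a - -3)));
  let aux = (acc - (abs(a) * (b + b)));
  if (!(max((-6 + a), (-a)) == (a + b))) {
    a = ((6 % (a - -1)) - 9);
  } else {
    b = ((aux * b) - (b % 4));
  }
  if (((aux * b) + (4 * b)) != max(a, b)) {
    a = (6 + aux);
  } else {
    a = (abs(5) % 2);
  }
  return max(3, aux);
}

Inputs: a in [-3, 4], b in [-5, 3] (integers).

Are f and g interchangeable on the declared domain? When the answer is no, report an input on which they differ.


Behavior is preserved: although boolean connective usage differs; also arithmetic usage differs; also local variable names differ; also statement counts differ; also constant usage differs, the outputs never diverge.
As a probe, take a=4, b=-1: f runs aux becomes 12; next (max((-6 + a), (-a)) == (a + b)) evaluates to false; next a becomes -8; next (((aux * b) + (4 * b)) != max(a, b)) evaluates to true; next a becomes 18; next final value 12; g runs acc becomes 4; next aux becomes 12; next (!(max((-6 + a), (-a)) == (a + b))) evaluates to true; next a becomes -8; next (((aux * b) + (4 * b)) != max(a, b)) evaluates to true; next a becomes 18; next final value 12; both end at 12.
Sweeping the whole domain (72 inputs) finds no disagreement.
verdict: equivalent


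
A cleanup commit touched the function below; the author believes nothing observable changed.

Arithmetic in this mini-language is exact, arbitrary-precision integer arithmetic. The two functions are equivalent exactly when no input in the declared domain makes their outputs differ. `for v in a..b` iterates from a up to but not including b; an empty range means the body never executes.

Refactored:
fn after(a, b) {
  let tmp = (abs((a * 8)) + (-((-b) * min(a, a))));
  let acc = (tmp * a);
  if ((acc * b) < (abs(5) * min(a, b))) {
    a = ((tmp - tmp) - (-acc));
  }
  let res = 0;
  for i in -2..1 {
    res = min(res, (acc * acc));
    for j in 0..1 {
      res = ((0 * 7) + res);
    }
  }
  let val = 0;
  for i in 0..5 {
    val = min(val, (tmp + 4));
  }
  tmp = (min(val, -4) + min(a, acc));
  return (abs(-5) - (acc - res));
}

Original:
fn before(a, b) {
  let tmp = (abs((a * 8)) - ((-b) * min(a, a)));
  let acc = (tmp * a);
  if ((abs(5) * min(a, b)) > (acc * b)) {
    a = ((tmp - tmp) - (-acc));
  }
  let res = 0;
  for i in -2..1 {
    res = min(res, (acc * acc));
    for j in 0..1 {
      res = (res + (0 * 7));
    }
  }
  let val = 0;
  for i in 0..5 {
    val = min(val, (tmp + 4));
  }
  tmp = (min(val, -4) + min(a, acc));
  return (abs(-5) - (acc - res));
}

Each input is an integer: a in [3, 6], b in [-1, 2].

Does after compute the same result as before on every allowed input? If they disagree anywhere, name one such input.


Side by side, the visible changes include: arithmetic usage differs, comparison usage differs.
Spot check at a=4, b=0 — before: tmp=32, then acc=128, then ((abs(5) * min(a, b)) > (acc * b)) is false, then res=0, then (i=-2), then res=0, then (j=0), then res=0, then (i=-1), then res=0, then (j=0), then res=0, then (i=0), then res=0, then (j=0), then res=0, then val=0, then (i=0), then val=0, then (i=1), then val=0, then (i=2), then val=0, then (i=3), then val=0, then (i=4), then val=0, then tmp=0, then returns -123. after: tmp=32, then acc=128, then ((acc * b) < (abs(5) * min(a, b))) is false, then res=0, then (i=-2), then res=0, then (j=0), then res=0, then (i=-1), then res=0, then (j=0), then res=0, then (i=0), then res=0, then (j=0), then res=0, then val=0, then (i=0), then val=0, then (i=1), then val=0, then (i=2), then val=0, then (i=3), then val=0, then (i=4), then val=0, then tmp=0, then returns -123. Both give -123.
An exhaustive pass over the 16 declared inputs shows identical outputs.
verdict: equivalent


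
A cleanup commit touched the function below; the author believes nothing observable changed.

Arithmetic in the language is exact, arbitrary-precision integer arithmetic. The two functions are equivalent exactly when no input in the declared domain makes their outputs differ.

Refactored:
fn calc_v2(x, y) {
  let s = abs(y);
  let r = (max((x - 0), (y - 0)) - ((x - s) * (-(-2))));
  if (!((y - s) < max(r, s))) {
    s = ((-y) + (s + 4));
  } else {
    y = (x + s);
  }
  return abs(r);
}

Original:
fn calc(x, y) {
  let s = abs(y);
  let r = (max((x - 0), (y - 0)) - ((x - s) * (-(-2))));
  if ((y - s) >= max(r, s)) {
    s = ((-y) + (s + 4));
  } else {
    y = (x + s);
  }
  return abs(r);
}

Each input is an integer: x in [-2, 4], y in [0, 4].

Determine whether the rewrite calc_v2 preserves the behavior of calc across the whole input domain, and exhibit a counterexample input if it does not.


Differences: boolean connective usage differs, and comparison usage differs — yet all 35 inputs agree.
verdict: equivalent


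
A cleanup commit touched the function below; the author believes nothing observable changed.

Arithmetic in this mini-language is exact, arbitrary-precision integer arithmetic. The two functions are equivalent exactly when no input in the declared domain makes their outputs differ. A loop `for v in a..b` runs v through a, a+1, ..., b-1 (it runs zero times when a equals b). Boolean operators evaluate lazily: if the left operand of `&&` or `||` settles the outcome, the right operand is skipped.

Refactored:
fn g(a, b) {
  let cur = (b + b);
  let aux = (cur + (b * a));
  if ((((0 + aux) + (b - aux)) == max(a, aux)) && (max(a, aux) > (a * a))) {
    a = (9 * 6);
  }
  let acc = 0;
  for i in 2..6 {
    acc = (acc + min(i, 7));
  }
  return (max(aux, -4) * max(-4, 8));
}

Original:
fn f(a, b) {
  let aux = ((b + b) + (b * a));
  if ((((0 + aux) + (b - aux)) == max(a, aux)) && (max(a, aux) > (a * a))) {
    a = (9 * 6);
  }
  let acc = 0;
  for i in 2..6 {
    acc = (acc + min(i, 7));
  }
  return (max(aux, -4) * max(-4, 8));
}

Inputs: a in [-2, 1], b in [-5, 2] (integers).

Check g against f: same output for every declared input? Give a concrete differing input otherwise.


Reading the diff, among the changes: statement counts differ, and local variable names differ.
Tracing a=-1, b=0: f: aux becomes 0; next ((((0 + aux) + (b - aux)) == max(a, aux)) && (max(a, aux) > (a * a))) evaluates to false; next acc becomes 0; next at i=2:; next acc becomes 2; next at i=3:; next acc becomes 5; next at i=4:; next acc becomes 9; next at i=5:; next acc becomes 14; next final value 0 | g: cur becomes 0; next aux becomes 0; next ((((0 + aux) + (b - aux)) == max(a, aux)) && (max(a, aux) > (a * a))) evaluates to false; next acc becomes 0; next at i=2:; next acc becomes 2; next at i=3:; next acc becomes 5; next at i=4:; next acc becomes 9; next at i=5:; next acc becomes 14; next final value 0 — matching result 0.
Sweeping the whole domain (32 inputs) finds no disagreement.
verdict: equivalent


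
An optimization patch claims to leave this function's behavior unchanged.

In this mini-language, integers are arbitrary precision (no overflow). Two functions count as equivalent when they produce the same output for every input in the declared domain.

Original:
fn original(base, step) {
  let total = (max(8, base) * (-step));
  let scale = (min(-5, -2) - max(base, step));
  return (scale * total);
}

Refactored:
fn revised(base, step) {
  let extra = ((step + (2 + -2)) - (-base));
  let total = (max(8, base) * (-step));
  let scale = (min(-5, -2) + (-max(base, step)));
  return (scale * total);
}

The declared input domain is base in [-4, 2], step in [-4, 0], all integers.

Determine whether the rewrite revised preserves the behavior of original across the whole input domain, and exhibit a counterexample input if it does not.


Changes here: constant usage differs; local variable names differ; statement counts differ; arithmetic usage differs; the full 35-point sweep finds no disagreement.
verdict: equivalent


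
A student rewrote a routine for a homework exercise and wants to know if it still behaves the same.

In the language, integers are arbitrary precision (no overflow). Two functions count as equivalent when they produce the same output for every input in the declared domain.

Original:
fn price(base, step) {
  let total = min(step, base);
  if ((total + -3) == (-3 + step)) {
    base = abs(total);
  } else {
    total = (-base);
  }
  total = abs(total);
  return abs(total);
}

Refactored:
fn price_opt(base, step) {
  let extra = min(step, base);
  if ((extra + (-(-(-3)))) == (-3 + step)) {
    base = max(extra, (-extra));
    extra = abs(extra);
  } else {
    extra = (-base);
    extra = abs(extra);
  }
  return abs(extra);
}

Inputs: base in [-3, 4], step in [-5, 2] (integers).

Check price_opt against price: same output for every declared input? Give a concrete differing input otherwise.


Reading the diff, among the changes: min/max/abs usage differs; also statement counts differ; also local variable names differ.
Tracing base=1, step=-3: price: total = -3; ((total + -3) == (-3 + step)) -> true; base = 3; total = 3; return 3 | price_opt: extra = -3; ((extra + (-(-(-3)))) == (-3 + step)) -> true; base = 3; extra = 3; return 3 — matching result 3.
Across all 64 domain points the two functions coincide.
verdict: equivalent


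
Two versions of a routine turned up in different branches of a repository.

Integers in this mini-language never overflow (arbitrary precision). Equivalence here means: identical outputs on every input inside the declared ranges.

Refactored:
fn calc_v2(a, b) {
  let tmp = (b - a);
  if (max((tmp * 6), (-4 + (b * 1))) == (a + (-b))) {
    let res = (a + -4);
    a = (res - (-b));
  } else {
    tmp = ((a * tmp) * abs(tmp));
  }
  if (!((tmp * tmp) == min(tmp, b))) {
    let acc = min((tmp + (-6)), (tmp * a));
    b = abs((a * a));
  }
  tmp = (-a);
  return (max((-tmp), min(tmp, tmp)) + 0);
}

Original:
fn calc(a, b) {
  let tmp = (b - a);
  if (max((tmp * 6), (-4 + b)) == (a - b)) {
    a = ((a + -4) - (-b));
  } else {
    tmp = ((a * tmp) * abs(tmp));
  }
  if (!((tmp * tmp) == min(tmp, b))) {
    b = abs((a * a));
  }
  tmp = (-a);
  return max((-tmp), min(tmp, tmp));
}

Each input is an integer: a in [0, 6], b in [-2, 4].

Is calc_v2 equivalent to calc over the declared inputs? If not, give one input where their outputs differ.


Side by side, the visible changes include: min/max/abs usage differs, and constant usage differs, and statement counts differ, and local variable names differ, and arithmetic usage differs.
Tracing a=0, b=-1: calc: tmp = -1; (max((tmp * 6), (-4 + b)) == (a - b)) -> false; tmp = 0; (!((tmp * tmp) == min(tmp, b))) -> true; b = 0; tmp = 0; return 0 | calc_v2: tmp = -1; (max((tmp * 6), (-4 + (b * 1))) == (a + (-b))) -> false; tmp = 0; (!((tmp * tmp) == min(tmp, b))) -> true; acc = -6; b = 0; tmp = 0; return 0 — matching result 0.
Every one of the 49 inputs gives matching results.
verdict: equivalent


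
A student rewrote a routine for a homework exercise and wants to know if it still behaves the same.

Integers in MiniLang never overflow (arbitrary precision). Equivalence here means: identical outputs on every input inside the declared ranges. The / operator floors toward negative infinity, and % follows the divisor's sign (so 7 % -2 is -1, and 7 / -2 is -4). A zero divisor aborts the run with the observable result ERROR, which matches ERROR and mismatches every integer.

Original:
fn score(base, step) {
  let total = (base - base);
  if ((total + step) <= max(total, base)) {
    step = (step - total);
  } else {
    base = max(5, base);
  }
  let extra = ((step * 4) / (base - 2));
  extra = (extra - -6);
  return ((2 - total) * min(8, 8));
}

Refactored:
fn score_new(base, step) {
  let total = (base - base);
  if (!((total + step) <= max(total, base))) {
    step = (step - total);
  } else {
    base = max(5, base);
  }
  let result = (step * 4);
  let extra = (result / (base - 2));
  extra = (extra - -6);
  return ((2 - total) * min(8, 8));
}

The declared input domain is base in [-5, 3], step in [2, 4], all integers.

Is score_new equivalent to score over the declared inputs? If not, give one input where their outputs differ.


Try base=2, step=2.
score: total=0, then ((total + step) <= max(total, base)) is true, then step=2, then a zero divisor aborts: ERROR
score_new: total=0, then (!((total + step) <= max(total, base))) is false, then base=5, then result=8, then extra=2, then extra=8, then returns 16
ERROR against 16: the behavior changed.
verdict: not equivalent; witness: base=2, step=2


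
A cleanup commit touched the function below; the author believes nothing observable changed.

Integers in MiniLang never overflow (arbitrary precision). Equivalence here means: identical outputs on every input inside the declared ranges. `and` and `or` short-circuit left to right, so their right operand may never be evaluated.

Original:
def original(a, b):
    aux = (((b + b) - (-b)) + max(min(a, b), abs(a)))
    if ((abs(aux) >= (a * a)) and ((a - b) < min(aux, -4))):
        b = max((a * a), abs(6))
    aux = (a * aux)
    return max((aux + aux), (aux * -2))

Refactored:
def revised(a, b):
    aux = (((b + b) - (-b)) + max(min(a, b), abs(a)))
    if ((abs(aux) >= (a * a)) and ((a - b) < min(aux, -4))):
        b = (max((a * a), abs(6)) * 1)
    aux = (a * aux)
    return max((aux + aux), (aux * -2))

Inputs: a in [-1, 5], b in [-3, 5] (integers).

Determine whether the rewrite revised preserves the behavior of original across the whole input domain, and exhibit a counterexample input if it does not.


Behavior is preserved: although arithmetic usage differs, plus constant usage differs, the outputs never diverge.
Spot check at a=2, b=-2 — original: aux=-4, then ((abs(aux) >= (a * a)) and ((a - b) < min(aux, -4))) is false, then aux=-8, then returns 16. revised: aux=-4, then ((abs(aux) >= (a * a)) and ((a - b) < min(aux, -4))) is false, then aux=-8, then returns 16. Both give 16.
Every one of the 63 inputs gives matching results.
verdict: equivalent


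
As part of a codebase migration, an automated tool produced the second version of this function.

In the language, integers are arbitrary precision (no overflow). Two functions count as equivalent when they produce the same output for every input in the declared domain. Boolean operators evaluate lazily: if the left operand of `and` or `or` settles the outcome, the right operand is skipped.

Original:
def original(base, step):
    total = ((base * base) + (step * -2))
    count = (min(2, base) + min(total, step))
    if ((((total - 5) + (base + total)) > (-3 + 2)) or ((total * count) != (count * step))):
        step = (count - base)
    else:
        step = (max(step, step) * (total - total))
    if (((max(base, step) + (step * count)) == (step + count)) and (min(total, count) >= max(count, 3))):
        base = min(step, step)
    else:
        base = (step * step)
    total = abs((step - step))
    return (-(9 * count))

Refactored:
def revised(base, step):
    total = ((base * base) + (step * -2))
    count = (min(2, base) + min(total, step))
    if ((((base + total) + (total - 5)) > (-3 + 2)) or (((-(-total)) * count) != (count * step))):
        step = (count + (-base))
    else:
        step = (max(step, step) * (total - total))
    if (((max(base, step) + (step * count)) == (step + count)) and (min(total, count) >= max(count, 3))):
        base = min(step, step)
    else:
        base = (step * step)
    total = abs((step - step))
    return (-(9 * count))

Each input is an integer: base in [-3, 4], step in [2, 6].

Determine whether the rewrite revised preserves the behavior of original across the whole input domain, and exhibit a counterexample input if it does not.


Changes here: arithmetic usage differs; the full 40-point sweep finds no disagreement.
verdict: equivalent


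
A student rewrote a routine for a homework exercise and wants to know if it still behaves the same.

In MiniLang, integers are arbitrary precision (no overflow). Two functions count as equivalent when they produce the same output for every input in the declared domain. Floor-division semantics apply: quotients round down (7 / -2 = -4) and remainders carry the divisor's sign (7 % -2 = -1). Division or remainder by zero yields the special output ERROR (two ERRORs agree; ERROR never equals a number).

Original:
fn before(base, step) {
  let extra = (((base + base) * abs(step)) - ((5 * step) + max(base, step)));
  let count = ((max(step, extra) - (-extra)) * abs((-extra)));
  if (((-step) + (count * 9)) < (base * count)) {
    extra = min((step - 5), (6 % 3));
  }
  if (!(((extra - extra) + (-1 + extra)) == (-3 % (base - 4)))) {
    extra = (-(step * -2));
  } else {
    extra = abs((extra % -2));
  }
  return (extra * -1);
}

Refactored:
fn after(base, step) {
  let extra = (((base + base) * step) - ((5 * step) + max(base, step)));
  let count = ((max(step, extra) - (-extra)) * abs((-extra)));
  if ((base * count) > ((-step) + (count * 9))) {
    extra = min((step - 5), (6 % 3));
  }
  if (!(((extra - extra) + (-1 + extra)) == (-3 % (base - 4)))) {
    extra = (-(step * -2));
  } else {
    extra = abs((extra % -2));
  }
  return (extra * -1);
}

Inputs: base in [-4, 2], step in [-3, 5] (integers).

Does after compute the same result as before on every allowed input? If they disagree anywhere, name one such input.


Not equivalent: base=2, step=-2 separates them (4 vs 0).
before: extra=16, then count=512, then (((-step) + (count * 9)) < (base * count)) is false, then (!(((extra - extra) + (-1 + extra)) == (-3 % (base - 4)))) is true, then extra=-4, then returns 4
after: extra=0, then count=0, then ((base * count) > ((-step) + (count * 9))) is false, then (!(((extra - extra) + (-1 + extra)) == (-3 % (base - 4)))) is false, then extra=0, then returns 0
verdict: not equivalent; witness: base=2, step=-2


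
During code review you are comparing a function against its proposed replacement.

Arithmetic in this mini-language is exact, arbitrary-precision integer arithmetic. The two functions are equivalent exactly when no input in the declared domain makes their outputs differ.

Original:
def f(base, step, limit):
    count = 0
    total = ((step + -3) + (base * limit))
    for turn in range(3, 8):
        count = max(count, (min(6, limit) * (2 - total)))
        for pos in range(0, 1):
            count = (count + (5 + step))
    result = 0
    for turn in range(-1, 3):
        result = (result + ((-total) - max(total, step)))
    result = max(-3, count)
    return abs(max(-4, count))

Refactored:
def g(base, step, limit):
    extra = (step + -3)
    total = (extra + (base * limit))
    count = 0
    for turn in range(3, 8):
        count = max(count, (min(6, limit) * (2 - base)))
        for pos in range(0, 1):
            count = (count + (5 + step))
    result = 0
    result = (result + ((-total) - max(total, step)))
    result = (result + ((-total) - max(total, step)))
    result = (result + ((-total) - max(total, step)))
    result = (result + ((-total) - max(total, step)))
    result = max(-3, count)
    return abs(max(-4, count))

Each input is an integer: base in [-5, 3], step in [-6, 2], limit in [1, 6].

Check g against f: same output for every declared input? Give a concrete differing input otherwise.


Evaluate both at base=-5, step=-6, limit=1.
f: count becomes 0; next total becomes -14; next at turn=3:; next count becomes 16; next at pos=0:; next count becomes 15; next at turn=4:; next count becomes 16; next at pos=0:; next count becomes 15; next at turn=5:; next count becomes 16; next at pos=0:; next count becomes 15; next at turn=6:; next count becomes 16; next at pos=0:; next count becomes 15; next at turn=7:; next count becomes 16; next at pos=0:; next count becomes 15; next result becomes 0; next at turn=-1:; next result becomes 20; next at turn=0:; next result becomes 40; next at turn=1:; next result becomes 60; next at turn=2:; next result becomes 80; next result becomes 15; next final value 15
g: extra becomes -9; next total becomes -14; next count becomes 0; next at turn=3:; next count becomes 7; next at pos=0:; next count becomes 6; next at turn=4:; next count becomes 7; next at pos=0:; next count becomes 6; next at turn=5:; next count becomes 7; next at pos=0:; next count becomes 6; next at turn=6:; next count becomes 7; next at pos=0:; next count becomes 6; next at turn=7:; next count becomes 7; next at pos=0:; next count becomes 6; next result becomes 0; next result becomes 20; next result becomes 40; next result becomes 60; next result becomes 80; next result becomes 6; next final value 6
15 vs 6 — the two versions disagree here.
verdict: not equivalent; witness: base=-5, step=-6, limit=1


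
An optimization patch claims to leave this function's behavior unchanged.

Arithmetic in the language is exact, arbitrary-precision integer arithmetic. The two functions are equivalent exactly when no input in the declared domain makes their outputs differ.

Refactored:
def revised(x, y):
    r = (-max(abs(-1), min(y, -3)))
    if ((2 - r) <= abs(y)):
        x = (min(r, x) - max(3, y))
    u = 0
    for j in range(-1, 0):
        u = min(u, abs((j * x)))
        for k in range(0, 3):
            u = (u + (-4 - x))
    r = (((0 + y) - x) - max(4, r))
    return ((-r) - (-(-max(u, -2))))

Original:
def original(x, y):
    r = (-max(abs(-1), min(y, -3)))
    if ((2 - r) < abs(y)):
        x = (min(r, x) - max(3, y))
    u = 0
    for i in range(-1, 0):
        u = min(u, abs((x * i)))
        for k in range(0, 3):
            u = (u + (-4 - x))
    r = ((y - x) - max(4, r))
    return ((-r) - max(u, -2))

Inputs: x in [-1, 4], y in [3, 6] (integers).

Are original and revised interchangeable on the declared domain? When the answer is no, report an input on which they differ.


These are not equivalent — on x=-1, y=3 the outputs split (2 vs -3).
original: r becomes -1; next ((2 - r) < abs(y)) evaluates to false; next u becomes 0; next at i=-1:; next u becomes 0; next at k=0:; next u becomes -3; next at k=1:; next u becomes -6; next at k=2:; next u becomes -9; next r becomes 0; next final value 2
revised: r becomes -1; next ((2 - r) <= abs(y)) evaluates to true; next x becomes -4; next u becomes 0; next at j=-1:; next u becomes 0; next at k=0:; next u becomes 0; next at k=1:; next u becomes 0; next at k=2:; next u becomes 0; next r becomes 3; next final value -3
verdict: not equivalent; witness: x=-1, y=3


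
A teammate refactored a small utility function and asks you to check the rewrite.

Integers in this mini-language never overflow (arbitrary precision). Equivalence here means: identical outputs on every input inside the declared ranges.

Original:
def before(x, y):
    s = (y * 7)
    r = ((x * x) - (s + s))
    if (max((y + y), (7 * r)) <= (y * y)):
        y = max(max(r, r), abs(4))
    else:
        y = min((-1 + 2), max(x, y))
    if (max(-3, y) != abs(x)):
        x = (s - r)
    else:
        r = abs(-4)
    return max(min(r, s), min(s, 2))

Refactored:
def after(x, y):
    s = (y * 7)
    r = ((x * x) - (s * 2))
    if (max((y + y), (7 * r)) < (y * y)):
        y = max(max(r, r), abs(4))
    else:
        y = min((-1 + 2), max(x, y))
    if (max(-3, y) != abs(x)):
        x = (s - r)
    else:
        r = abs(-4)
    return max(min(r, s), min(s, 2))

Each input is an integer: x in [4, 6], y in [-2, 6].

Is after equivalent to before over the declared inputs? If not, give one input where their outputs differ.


Take x=4, y=2.
before: s = 14; r = -12; (max((y + y), (7 * r)) <= (y * y)) -> true; y = 4; (max(-3, y) != abs(x)) -> false; r = 4; return 4
after: s = 14; r = -12; (max((y + y), (7 * r)) < (y * y)) -> false; y = 1; (max(-3, y) != abs(x)) -> true; x = 26; return 2
4 and 2 differ, so these are not the same function on this domain.
verdict: not equivalent; witness: x=4, y=2


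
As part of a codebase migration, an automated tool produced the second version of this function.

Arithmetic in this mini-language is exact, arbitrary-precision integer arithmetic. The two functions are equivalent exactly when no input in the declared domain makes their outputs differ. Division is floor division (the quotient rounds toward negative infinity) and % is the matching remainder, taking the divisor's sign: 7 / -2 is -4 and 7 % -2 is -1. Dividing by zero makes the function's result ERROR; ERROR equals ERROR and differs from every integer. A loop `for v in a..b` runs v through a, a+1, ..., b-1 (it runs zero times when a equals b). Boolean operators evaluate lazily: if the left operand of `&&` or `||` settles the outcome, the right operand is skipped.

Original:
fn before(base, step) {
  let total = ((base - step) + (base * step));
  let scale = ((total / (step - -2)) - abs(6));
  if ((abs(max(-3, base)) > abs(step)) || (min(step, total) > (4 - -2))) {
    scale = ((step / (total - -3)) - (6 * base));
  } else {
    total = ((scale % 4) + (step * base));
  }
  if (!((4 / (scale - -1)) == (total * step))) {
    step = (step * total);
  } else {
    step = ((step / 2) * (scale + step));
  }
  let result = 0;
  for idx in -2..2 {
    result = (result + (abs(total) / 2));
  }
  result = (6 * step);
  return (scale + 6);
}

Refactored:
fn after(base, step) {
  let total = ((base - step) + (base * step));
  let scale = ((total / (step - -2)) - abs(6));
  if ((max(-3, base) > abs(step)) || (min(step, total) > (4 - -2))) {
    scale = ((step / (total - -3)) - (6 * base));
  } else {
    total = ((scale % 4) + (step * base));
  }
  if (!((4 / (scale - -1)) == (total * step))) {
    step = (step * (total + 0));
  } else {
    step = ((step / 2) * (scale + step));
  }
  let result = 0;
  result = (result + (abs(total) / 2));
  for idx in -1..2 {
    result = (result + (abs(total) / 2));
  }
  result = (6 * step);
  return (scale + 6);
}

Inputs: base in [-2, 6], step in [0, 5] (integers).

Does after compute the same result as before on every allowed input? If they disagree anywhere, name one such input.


Input base=-2, step=0: 18 from before versus -1 from after.
verdict: not equivalent; witness: base=-2, step=0


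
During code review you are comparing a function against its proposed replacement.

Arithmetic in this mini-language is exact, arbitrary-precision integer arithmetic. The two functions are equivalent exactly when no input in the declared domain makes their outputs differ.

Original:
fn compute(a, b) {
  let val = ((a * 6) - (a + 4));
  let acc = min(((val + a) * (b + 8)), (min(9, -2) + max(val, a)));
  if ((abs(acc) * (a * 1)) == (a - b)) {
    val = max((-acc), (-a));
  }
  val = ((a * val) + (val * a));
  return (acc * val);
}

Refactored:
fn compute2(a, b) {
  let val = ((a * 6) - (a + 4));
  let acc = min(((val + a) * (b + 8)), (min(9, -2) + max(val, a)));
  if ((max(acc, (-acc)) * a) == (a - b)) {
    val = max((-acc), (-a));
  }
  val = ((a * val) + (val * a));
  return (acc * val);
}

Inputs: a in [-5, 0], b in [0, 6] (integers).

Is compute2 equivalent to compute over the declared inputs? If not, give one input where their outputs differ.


The two versions differ — the changes include arithmetic usage differs, plus min/max/abs usage differs, plus constant usage differs.
One worked example (a=-3, b=2) — compute: val=-19, then acc=-220, then ((abs(acc) * (a * 1)) == (a - b)) is false, then val=114, then returns -25080; compute2: val=-19, then acc=-220, then ((max(acc, (-acc)) * a) == (a - b)) is false, then val=114, then returns -25080; agreement on -25080.
Across all 42 domain points the two functions coincide.
verdict: equivalent


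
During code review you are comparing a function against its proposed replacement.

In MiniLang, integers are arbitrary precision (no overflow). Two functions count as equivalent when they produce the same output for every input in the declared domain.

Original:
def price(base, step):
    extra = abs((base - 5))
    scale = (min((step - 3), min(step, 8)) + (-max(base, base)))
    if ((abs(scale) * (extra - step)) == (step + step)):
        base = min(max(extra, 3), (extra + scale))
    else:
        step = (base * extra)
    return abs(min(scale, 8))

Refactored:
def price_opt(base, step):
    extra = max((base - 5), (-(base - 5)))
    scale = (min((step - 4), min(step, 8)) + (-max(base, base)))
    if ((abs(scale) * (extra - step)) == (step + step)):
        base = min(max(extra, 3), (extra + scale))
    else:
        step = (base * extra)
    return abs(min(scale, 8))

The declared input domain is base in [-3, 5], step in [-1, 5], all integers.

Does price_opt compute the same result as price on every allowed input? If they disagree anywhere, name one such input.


Try base=-3, step=-1.
price: extra = 8; scale = -1; ((abs(scale) * (extra - step)) == (step + step)) -> false; step = -24; return 1
price_opt: extra = 8; scale = -2; ((abs(scale) * (extra - step)) == (step + step)) -> false; step = -24; return 2
1 != 2, so the rewrite changes behavior.
verdict: not equivalent; witness: base=-3, step=-1


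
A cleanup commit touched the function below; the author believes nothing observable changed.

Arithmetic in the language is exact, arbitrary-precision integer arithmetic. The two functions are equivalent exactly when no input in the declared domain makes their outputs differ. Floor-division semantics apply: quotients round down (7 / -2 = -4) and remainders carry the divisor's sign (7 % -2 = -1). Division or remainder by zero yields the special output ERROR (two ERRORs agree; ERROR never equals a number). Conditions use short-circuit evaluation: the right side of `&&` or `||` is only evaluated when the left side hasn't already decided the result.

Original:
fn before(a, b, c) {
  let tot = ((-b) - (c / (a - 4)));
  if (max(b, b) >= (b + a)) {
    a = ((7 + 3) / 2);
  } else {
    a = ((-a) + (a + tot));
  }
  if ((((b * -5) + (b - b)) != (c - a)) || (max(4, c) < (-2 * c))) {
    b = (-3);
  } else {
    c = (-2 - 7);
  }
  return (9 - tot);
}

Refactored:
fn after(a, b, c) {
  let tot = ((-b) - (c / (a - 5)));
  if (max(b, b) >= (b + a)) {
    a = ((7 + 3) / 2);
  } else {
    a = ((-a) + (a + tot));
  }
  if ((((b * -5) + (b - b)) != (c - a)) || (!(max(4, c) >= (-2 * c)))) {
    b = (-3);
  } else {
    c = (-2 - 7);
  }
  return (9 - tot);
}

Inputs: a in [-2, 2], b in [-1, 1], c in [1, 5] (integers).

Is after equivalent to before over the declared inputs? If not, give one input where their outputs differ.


Input a=0, b=-1, c=5: 6 from before versus 7 from after.
verdict: not equivalent; witness: a=0, b=-1, c=5


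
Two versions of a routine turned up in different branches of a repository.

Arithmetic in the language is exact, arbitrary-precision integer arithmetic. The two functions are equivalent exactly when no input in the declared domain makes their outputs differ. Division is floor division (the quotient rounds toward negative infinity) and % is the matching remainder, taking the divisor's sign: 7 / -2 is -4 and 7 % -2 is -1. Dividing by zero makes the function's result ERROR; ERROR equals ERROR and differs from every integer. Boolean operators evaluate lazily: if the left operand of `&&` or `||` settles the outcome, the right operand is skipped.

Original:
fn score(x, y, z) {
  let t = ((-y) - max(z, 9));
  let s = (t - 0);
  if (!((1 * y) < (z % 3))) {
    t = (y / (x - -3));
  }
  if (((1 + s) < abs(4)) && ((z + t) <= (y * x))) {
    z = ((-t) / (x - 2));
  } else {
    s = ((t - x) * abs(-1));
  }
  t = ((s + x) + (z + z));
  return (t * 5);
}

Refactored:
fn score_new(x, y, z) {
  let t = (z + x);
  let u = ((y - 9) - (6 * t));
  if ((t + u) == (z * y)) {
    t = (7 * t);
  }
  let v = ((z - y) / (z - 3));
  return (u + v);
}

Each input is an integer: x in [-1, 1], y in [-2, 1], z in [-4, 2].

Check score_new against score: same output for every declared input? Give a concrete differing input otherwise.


x=-1, y=-2, z=-4 yields -70 from score but 19 from score_new.
verdict: not equivalent; witness: x=-1, y=-2, z=-4


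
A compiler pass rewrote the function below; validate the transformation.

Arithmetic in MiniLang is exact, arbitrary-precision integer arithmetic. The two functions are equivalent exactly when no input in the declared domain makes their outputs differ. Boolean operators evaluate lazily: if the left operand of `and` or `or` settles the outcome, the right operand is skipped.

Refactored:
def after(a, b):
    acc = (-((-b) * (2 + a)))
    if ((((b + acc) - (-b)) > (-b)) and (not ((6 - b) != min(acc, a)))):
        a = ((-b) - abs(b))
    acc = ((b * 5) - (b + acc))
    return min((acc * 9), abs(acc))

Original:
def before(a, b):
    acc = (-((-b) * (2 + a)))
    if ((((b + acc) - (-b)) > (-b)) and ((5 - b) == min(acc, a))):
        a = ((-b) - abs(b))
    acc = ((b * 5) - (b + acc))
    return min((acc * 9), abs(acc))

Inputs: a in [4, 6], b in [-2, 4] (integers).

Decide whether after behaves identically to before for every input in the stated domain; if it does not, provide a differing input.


Although `5` became `6`, no input in the stated domain can expose it; all 21 inputs agree.
verdict: equivalent


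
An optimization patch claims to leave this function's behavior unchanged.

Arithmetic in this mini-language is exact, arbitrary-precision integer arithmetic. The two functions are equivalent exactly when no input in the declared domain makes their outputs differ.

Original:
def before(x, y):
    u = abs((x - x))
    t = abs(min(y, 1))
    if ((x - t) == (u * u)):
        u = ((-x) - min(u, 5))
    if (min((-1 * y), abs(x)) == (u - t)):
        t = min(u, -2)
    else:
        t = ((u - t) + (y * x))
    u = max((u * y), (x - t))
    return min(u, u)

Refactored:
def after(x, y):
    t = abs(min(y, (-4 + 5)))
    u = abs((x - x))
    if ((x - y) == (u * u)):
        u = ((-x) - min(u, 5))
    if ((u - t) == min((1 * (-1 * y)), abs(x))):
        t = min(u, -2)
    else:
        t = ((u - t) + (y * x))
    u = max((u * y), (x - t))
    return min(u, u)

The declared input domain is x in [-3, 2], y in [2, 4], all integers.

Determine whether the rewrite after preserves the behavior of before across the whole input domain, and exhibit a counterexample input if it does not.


Not equivalent: x=1, y=2 separates them (3 vs 0).
before: u := 0 | t := 1 | ((x - t) == (u * u)): true | u := -1 | (min((-1 * y), abs(x)) == (u - t)): true | t := -2 | u := 3 | result 3
after: t := 1 | u := 0 | ((x - y) == (u * u)): false | ((u - t) == min((1 * (-1 * y)), abs(x))): false | t := 1 | u := 0 | result 0
verdict: not equivalent; witness: x=1, y=2


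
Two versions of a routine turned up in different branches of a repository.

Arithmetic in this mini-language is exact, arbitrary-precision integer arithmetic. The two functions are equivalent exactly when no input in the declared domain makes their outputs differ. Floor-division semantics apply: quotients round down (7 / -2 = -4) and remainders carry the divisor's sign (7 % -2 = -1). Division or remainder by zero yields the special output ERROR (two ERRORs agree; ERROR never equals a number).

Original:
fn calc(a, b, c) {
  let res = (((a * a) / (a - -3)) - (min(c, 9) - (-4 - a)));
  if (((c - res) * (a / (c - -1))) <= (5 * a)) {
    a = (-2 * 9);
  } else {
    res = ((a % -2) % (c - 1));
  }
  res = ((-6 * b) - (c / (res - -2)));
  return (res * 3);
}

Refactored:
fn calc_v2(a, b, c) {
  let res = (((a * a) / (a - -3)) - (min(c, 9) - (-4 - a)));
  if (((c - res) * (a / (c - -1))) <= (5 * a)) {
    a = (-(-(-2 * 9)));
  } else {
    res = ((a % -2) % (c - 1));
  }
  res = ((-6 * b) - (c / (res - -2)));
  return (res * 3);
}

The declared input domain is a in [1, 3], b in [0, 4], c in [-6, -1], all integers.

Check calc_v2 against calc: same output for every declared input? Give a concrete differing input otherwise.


Differences: same computation, different form — yet all 90 inputs agree.
verdict: equivalent


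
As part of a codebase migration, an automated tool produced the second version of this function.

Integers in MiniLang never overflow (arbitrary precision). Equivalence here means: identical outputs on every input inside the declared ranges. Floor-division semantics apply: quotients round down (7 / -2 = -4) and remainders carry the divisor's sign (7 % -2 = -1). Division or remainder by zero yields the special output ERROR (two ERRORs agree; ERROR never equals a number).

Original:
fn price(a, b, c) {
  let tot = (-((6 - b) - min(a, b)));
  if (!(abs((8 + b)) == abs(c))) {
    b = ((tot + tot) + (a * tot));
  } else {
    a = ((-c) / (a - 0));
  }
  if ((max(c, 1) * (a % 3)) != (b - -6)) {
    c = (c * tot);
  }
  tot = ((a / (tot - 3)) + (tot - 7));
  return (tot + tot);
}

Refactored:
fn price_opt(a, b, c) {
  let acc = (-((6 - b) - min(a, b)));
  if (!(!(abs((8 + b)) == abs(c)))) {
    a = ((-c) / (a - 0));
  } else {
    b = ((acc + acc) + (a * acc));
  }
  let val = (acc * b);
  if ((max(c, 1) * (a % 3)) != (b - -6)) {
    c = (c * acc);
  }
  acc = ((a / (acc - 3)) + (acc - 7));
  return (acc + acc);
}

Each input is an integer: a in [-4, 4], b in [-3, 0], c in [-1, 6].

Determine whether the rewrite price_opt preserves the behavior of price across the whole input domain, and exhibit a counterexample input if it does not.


The two versions differ — the changes include local variable names differ; statement counts differ; arithmetic usage differs; boolean connective usage differs.
As a probe, take a=-2, b=-2, c=1: price runs tot = -10; (!(abs((8 + b)) == abs(c))) -> true; b = 0; ((max(c, 1) * (a % 3)) != (b - -6)) -> true; c = -10; tot = -17; return -34; price_opt runs acc = -10; (!(!(abs((8 + b)) == abs(c)))) -> false; b = 0; val = 0; ((max(c, 1) * (a % 3)) != (b - -6)) -> true; c = -10; acc = -17; return -34; both end at -34.
Checked all 288 inputs in the declared domain: the outputs agree on every one.
verdict: equivalent


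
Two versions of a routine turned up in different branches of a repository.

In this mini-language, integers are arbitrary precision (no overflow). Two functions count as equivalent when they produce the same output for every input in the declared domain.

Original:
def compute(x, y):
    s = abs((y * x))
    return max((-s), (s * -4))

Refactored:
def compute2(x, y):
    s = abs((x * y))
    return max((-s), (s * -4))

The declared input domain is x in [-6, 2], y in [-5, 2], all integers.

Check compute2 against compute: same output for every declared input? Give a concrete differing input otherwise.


The two are interchangeable: same computation, different form, and every declared input agrees.
As a probe, take x=-2, y=-4: compute runs s becomes 8; next final value -8; compute2 runs s becomes 8; next final value -8; both end at -8.
An exhaustive pass over the 72 declared inputs shows identical outputs.
verdict: equivalent
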